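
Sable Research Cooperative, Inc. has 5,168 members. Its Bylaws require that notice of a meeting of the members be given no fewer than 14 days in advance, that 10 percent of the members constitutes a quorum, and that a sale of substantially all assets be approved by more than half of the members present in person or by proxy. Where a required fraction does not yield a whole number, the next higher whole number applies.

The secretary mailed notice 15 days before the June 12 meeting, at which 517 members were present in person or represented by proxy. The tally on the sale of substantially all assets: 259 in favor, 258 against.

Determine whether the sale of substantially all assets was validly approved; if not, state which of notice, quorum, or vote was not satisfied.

Notice: 15 days given; 14 required. Satisfied.
Quorum: 10% of 5,168 = 516.80, rounded up to 517; 517 present. Satisfied.
Vote: requires a majority of those present (517); a majority of 517 is 259, so 259 needed; 259 in favor. Satisfied.

Valid — all requirements satisfied.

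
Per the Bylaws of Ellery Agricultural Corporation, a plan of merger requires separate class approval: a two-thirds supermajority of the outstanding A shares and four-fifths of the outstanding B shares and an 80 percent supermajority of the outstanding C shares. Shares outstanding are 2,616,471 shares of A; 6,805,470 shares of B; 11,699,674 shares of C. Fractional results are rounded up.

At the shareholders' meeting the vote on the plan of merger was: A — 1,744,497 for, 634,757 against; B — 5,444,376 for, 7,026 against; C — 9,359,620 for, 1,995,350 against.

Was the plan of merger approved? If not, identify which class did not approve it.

Not approved — the C shares did not give the required vote.

A: 2/3 of 2616471 = 1744314; 1,744,314 required, 1,744,497 in favor — approved.
B: 4/5 of 6805470 = 5444376; 5,444,376 required, 5,444,376 in favor — approved.
C: 4/5 of 11699674 = 9359739.20, rounded up to 9359740; 9,359,740 required, 9,359,620 in favor — not approved.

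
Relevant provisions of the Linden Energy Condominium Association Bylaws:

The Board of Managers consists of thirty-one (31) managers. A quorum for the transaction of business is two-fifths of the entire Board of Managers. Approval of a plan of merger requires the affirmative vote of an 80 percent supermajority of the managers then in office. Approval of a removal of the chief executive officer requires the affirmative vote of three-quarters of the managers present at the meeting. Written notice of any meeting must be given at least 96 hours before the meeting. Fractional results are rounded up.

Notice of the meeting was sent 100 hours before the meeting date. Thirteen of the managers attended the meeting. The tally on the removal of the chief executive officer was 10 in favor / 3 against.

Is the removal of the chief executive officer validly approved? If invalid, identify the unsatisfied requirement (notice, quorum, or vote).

Notice: 100 hours given; 96 required (100 ≥ 96). Satisfied.
Quorum: 13 present; quorum is 13. Satisfied.
Vote: the removal of the chief executive officer requires three-fourths of the managers present (13). 3/4 of 13 = 9.75, rounded up to 10, so 10 affirmative votes are needed; 10 voted in favor. Satisfied.

Valid — all requirements satisfied.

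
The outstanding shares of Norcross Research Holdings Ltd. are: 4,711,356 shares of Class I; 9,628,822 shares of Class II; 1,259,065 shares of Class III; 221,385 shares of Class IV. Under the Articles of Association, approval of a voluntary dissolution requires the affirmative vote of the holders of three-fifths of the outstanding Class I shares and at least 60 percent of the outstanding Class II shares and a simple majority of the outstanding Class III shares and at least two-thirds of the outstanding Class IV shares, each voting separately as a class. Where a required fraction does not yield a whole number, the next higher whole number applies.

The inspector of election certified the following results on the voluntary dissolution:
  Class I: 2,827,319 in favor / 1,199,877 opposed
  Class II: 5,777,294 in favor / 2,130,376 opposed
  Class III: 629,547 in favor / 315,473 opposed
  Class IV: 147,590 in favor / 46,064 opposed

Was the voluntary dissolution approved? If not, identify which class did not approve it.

Approved — every class gave the required vote.

Class I: 3/5 of 4711356 = 2826813.60, rounded up to 2826814; 2,826,814 required, 2,827,319 in favor — approved.
Class II: 3/5 of 9628822 = 5777293.20, rounded up to 5777294; 5,777,294 required, 5,777,294 in favor — approved.
Class III: a majority of 1259065 is 629533; 629,533 required, 629,547 in favor — approved.
Class IV: 2/3 of 221385 = 147590; 147,590 required, 147,590 in favor — approved.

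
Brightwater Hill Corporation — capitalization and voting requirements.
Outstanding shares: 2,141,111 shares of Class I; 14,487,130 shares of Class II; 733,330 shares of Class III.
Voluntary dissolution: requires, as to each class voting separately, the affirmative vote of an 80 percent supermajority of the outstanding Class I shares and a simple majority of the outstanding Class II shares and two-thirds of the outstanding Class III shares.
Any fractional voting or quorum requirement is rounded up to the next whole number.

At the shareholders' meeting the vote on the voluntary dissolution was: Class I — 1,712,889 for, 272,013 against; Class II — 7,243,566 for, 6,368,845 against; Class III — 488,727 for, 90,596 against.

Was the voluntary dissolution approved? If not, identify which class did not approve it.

Not approved — the Class III shares did not give the required vote.

Class I: 4/5 of 2141111 = 1712888.80, rounded up to 1712889; 1,712,889 required, 1,712,889 in favor — approved.
Class II: a majority of 14487130 is 7243566; 7,243,566 required, 7,243,566 in favor — approved.
Class III: 2/3 of 733330 = 488886.67, rounded up to 488887; 488,887 required, 488,727 in favor — not approved.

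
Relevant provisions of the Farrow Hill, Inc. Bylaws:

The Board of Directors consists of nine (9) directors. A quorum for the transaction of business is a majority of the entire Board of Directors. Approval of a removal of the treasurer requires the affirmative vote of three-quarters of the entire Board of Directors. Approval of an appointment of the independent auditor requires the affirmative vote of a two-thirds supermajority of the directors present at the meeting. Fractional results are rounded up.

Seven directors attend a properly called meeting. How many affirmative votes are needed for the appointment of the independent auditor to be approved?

The appointment of the independent auditor requires two-thirds of the directors present (7).
2/3 of 7 = 4.67, rounded up to 5.

5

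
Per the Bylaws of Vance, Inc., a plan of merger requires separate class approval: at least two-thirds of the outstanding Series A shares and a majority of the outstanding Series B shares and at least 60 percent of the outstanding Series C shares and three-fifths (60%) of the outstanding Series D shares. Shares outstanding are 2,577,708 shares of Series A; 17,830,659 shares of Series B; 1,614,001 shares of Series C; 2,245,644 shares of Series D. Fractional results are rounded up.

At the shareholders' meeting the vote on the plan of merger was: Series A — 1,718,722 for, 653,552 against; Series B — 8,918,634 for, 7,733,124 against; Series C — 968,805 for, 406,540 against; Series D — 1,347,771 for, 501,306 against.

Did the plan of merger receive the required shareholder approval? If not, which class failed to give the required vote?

Series A: 2/3 of 2577708 = 1718472; 1,718,472 required, 1,718,722 in favor — approved.
Series B: a majority of 17830659 is 8915330; 8,915,330 required, 8,918,634 in favor — approved.
Series C: 3/5 of 1614001 = 968400.60, rounded up to 968401; 968,401 required, 968,805 in favor — approved.
Series D: 3/5 of 2245644 = 1347386.40, rounded up to 1347387; 1,347,387 required, 1,347,771 in favor — approved.

Approved — every class gave the required vote.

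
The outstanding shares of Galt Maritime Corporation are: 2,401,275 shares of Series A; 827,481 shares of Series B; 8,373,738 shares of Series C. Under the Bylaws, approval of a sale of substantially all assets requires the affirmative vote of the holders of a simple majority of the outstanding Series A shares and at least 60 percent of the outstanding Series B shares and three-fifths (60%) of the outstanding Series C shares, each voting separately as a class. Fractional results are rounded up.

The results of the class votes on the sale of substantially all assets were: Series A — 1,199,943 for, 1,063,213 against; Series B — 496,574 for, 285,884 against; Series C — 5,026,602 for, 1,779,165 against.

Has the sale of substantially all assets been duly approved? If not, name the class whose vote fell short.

Not approved — the Series A shares did not give the required vote.

Series A: a majority of 2401275 is 1200638; 1,200,638 required, 1,199,943 in favor — not approved.
Series B: 3/5 of 827481 = 496488.60, rounded up to 496489; 496,489 required, 496,574 in favor — approved.
Series C: 3/5 of 8373738 = 5024242.80, rounded up to 5024243; 5,024,243 required, 5,026,602 in favor — approved.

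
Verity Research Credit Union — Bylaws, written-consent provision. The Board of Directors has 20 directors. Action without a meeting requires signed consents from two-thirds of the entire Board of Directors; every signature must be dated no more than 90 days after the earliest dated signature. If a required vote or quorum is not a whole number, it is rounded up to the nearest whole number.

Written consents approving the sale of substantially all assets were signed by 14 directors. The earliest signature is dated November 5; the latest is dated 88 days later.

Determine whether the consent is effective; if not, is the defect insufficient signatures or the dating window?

Effective — both the signature and dating-window requirements are satisfied.

Signatures required: two-thirds of 20 — 2/3 of 20 = 13.33, rounded up to 14, so 14 needed; 14 signed. Sufficient.
Dating window: the latest signature is 88 days after the earliest; the limit is 90 days. Within the window.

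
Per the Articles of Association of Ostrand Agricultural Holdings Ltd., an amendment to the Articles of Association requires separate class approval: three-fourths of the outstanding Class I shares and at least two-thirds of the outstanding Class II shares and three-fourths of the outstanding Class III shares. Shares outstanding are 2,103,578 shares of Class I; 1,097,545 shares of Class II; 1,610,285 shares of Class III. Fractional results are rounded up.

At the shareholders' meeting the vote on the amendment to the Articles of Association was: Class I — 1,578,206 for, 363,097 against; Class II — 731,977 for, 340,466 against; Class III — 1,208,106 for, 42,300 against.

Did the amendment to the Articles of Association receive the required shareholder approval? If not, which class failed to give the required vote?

Class I: 3/4 of 2103578 = 1577683.50, rounded up to 1577684; 1,577,684 required, 1,578,206 in favor — approved.
Class II: 2/3 of 1097545 = 731696.67, rounded up to 731697; 731,697 required, 731,977 in favor — approved.
Class III: 3/4 of 1610285 = 1207713.75, rounded up to 1207714; 1,207,714 required, 1,208,106 in favor — approved.

Approved — every class gave the required vote.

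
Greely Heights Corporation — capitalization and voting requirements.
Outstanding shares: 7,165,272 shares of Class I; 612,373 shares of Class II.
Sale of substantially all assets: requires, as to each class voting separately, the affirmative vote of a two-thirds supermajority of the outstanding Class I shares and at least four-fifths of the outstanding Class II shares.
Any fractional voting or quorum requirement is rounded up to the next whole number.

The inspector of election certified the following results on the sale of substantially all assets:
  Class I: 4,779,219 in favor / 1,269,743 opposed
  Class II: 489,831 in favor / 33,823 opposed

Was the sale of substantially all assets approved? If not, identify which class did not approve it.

Not approved — the Class II shares did not give the required vote.

Class I: 2/3 of 7165272 = 4776848; 4,776,848 required, 4,779,219 in favor — approved.
Class II: 4/5 of 612373 = 489898.40, rounded up to 489899; 489,899 required, 489,831 in favor — not approved.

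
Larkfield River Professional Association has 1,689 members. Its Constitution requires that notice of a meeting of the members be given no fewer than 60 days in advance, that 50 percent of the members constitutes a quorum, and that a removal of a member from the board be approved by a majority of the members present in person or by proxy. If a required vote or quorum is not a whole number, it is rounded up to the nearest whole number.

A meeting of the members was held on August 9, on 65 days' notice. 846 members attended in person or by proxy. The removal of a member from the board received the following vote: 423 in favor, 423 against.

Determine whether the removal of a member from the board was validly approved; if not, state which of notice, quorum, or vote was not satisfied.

Notice: 65 days given; 60 required. Satisfied.
Quorum: 50% of 1,689 = 844.50, rounded up to 845; 846 present. Satisfied.
Vote: requires a majority of those present (846); a majority of 846 is 424, so 424 needed; 423 in favor. Not satisfied.

Invalid — vote requirement not satisfied.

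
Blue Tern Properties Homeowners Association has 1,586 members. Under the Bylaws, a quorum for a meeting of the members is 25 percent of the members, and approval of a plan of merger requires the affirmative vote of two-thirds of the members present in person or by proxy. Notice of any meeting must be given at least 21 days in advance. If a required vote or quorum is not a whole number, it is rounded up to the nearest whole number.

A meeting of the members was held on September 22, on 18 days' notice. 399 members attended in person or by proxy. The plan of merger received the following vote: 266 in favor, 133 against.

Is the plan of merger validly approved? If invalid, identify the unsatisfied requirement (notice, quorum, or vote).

Invalid — notice requirement not satisfied.

Notice: 18 days given; 21 required. Not satisfied.
Quorum: 25% of 1,586 = 396.50, rounded up to 397; 399 present. Satisfied.
Vote: requires two-thirds of those present (399); 2/3 of 399 = 266, so 266 needed; 266 in favor. Satisfied.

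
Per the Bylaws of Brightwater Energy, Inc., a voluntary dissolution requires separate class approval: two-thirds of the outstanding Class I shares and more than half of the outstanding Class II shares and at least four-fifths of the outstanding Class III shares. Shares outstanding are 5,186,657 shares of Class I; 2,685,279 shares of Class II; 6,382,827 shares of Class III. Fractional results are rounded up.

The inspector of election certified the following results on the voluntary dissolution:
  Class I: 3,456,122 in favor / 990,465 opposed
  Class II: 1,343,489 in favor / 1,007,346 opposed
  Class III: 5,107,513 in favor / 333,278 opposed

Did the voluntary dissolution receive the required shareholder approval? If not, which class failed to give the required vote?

Not approved — the Class I shares did not give the required vote.

Class I: 2/3 of 5186657 = 3457771.33, rounded up to 3457772; 3,457,772 required, 3,456,122 in favor — not approved.
Class II: a majority of 2685279 is 1342640; 1,342,640 required, 1,343,489 in favor — approved.
Class III: 4/5 of 6382827 = 5106261.60, rounded up to 5106262; 5,106,262 required, 5,107,513 in favor — approved.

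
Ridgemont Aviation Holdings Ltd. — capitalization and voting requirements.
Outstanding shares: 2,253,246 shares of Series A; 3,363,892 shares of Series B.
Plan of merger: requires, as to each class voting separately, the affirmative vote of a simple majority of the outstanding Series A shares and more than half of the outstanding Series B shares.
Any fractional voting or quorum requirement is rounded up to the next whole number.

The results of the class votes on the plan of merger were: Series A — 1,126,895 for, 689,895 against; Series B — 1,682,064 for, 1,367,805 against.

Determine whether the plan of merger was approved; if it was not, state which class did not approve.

Approved — every class gave the required vote.

Series A: a majority of 2253246 is 1126624; 1,126,624 required, 1,126,895 in favor — approved.
Series B: a majority of 3363892 is 1681947; 1,681,947 required, 1,682,064 in favor — approved.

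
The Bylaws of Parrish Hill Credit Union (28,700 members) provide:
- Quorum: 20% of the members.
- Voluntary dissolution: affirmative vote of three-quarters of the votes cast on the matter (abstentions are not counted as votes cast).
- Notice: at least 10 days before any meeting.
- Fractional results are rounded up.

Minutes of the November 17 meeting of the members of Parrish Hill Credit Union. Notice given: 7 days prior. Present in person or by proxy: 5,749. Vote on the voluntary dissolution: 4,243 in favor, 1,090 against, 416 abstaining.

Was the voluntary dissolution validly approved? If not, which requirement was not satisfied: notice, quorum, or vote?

Invalid — notice requirement not satisfied.

Notice: 7 days given; 10 required. Not satisfied.
Quorum: 20% of 28,700 = 5,740; 5,749 present. Satisfied.
Vote: requires three-fourths of the votes cast (5,749 − 416 abstaining = 5,333); 3/4 of 5333 = 3999.75, rounded up to 4000, so 4,000 needed; 4,243 in favor. Satisfied.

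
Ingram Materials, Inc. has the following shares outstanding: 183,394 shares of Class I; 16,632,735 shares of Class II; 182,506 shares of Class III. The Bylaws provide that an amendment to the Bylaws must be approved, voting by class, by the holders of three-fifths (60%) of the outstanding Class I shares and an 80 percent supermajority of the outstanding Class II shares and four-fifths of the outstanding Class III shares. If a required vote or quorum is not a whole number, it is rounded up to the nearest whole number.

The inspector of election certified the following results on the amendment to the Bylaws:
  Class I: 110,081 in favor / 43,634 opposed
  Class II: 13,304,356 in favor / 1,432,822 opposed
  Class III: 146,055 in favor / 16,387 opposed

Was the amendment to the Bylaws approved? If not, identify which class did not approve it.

Class I: 3/5 of 183394 = 110036.40, rounded up to 110037; 110,037 required, 110,081 in favor — approved.
Class II: 4/5 of 16632735 = 13306188; 13,306,188 required, 13,304,356 in favor — not approved.
Class III: 4/5 of 182506 = 146004.80, rounded up to 146005; 146,005 required, 146,055 in favor — approved.

Not approved — the Class II shares did not give the required vote.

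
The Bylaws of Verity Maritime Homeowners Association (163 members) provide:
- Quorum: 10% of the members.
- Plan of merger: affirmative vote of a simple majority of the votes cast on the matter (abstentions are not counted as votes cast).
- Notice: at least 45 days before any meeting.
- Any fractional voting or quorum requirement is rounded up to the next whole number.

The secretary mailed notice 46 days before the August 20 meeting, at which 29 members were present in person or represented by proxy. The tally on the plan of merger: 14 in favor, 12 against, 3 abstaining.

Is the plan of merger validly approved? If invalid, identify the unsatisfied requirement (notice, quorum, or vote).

Valid — all requirements satisfied.

Notice: 46 days given; 45 required. Satisfied.
Quorum: 10% of 163 = 16.30, rounded up to 17; 29 present. Satisfied.
Vote: requires a majority of the votes cast (29 − 3 abstaining = 26); a majority of 26 is 14, so 14 needed; 14 in favor. Satisfied.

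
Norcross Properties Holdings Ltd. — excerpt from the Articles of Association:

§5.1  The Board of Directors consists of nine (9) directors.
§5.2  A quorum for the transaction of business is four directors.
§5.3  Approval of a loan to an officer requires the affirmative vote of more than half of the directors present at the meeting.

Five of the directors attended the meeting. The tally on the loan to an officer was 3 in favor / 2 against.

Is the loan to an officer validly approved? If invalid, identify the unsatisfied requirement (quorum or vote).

Valid — all requirements satisfied.

Quorum: 5 present; quorum is 4. Satisfied.
Vote: the loan to an officer requires a majority of the directors present (5). A majority of 5 is 3, so 3 affirmative votes are needed; 3 voted in favor. Satisfied.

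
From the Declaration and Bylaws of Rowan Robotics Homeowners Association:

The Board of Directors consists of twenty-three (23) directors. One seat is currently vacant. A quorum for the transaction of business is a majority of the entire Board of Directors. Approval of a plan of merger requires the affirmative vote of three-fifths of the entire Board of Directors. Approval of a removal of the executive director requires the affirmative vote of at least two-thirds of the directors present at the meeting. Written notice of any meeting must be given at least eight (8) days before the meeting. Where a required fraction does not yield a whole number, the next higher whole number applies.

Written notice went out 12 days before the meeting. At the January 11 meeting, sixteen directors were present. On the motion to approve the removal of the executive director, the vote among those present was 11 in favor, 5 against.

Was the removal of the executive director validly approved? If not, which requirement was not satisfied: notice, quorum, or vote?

Valid — all requirements satisfied.

Notice: 12 days given; 8 required (12 ≥ 8). Satisfied.
Quorum: 16 present; quorum is 12. Satisfied.
Vote: the removal of the executive director requires two-thirds of the directors present (16). 2/3 of 16 = 10.67, rounded up to 11, so 11 affirmative votes are needed; 11 voted in favor. Satisfied.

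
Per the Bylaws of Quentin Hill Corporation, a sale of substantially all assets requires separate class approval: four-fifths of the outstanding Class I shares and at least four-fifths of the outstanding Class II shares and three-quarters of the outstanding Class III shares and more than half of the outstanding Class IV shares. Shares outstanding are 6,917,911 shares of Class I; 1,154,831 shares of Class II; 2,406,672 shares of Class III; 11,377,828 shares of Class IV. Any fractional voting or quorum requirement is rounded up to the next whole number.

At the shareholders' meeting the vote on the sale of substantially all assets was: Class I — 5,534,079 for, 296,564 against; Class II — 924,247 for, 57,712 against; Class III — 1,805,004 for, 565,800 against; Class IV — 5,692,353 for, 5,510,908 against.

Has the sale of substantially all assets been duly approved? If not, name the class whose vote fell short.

Class I: 4/5 of 6917911 = 5534328.80, rounded up to 5534329; 5,534,329 required, 5,534,079 in favor — not approved.
Class II: 4/5 of 1154831 = 923864.80, rounded up to 923865; 923,865 required, 924,247 in favor — approved.
Class III: 3/4 of 2406672 = 1805004; 1,805,004 required, 1,805,004 in favor — approved.
Class IV: a majority of 11377828 is 5688915; 5,688,915 required, 5,692,353 in favor — approved.

Not approved — the Class I shares did not give the required vote.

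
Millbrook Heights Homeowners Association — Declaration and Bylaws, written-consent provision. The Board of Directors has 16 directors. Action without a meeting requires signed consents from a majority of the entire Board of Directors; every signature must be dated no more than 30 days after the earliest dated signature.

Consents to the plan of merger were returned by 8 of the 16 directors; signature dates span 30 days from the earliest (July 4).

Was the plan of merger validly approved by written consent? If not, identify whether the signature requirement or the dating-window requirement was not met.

Signatures required: a majority of 16 — a majority of 16 is 9, so 9 needed; 8 signed. Insufficient.
Dating window: the latest signature is 30 days after the earliest; the limit is 30 days. Within the window.

Not effective — insufficient signatures.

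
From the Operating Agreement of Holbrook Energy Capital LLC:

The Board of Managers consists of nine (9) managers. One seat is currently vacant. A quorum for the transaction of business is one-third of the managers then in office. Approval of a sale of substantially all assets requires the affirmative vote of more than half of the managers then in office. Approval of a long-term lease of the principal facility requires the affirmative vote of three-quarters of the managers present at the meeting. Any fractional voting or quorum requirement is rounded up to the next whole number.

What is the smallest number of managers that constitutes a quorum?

1/3 of 8 = 2.67, rounded up to 3.

3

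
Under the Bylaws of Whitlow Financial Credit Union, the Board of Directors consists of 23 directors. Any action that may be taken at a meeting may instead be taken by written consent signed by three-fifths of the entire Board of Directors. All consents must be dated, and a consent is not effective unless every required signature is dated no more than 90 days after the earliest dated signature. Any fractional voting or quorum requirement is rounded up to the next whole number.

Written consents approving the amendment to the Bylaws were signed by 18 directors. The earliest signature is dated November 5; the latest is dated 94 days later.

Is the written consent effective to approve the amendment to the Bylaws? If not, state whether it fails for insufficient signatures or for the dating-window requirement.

Signatures required: three-fifths of 23 — 3/5 of 23 = 13.80, rounded up to 14, so 14 needed; 18 signed. Sufficient.
Dating window: the latest signature is 94 days after the earliest; the limit is 90 days. Outside the window.

Not effective — dating-window requirement not satisfied.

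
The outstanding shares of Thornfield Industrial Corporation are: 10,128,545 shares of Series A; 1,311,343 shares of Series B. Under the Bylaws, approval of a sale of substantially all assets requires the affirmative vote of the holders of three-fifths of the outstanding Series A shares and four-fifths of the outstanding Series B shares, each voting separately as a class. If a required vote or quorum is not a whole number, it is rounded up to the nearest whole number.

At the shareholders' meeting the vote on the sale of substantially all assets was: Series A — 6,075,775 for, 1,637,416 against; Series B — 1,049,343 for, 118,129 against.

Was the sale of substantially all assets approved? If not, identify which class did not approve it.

Not approved — the Series A shares did not give the required vote.

Series A: 3/5 of 10128545 = 6077127; 6,077,127 required, 6,075,775 in favor — not approved.
Series B: 4/5 of 1311343 = 1049074.40, rounded up to 1049075; 1,049,075 required, 1,049,343 in favor — approved.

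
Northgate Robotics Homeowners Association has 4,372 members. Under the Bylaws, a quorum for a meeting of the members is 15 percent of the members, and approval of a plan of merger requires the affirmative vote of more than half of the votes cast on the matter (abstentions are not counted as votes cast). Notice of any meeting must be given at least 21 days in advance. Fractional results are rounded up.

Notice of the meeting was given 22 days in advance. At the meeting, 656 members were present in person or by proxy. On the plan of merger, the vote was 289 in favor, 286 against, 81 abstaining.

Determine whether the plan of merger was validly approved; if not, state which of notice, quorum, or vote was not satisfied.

Notice: 22 days given; 21 required. Satisfied.
Quorum: 15% of 4,372 = 655.80, rounded up to 656; 656 present. Satisfied.
Vote: requires a majority of the votes cast (656 − 81 abstaining = 575); a majority of 575 is 288, so 288 needed; 289 in favor. Satisfied.

Valid — all requirements satisfied.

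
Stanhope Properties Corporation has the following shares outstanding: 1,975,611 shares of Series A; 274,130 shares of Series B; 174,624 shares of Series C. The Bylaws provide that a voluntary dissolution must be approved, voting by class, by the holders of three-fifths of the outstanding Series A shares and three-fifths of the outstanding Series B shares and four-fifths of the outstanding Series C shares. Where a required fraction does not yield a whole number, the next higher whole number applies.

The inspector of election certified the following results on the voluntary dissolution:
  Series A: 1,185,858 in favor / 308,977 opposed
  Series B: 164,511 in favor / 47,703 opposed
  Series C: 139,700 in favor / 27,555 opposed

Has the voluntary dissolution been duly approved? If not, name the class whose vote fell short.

Approved — every class gave the required vote.

Series A: 3/5 of 1975611 = 1185366.60, rounded up to 1185367; 1,185,367 required, 1,185,858 in favor — approved.
Series B: 3/5 of 274130 = 164478; 164,478 required, 164,511 in favor — approved.
Series C: 4/5 of 174624 = 139699.20, rounded up to 139700; 139,700 required, 139,700 in favor — approved.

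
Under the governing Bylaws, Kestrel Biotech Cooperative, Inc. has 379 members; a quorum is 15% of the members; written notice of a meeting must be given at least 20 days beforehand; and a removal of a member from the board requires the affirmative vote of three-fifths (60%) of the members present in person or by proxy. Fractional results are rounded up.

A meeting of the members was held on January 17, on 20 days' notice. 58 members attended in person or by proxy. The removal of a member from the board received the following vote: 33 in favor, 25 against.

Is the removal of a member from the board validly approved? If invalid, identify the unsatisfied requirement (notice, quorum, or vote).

Notice: 20 days given; 20 required. Satisfied.
Quorum: 15% of 379 = 56.85, rounded up to 57; 58 present. Satisfied.
Vote: requires three-fifths of those present (58); 3/5 of 58 = 34.80, rounded up to 35, so 35 needed; 33 in favor. Not satisfied.

Invalid — vote requirement not satisfied.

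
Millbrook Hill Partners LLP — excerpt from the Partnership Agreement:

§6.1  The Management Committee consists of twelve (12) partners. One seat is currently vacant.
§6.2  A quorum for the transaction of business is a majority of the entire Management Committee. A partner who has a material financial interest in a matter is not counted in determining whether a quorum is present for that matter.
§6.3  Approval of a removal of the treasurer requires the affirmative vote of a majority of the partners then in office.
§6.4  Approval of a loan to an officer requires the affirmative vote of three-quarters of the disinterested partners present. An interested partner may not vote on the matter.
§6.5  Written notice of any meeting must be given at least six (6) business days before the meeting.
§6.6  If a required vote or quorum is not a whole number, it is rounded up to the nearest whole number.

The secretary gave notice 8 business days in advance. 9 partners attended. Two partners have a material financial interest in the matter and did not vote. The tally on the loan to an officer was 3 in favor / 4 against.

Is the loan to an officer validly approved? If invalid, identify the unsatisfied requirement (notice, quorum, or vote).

Invalid — vote requirement not satisfied.

Notice: 8 business days given; 6 required (8 ≥ 6). Satisfied.
Quorum: 9 present, but the 2 interested partners do not count, leaving 7. Quorum is 7. Satisfied.
Vote: the loan to an officer requires three-fourths of the disinterested partners present (9 − 2 = 7). 3/4 of 7 = 5.25, rounded up to 6, so 6 affirmative votes are needed; 3 voted in favor. Not satisfied.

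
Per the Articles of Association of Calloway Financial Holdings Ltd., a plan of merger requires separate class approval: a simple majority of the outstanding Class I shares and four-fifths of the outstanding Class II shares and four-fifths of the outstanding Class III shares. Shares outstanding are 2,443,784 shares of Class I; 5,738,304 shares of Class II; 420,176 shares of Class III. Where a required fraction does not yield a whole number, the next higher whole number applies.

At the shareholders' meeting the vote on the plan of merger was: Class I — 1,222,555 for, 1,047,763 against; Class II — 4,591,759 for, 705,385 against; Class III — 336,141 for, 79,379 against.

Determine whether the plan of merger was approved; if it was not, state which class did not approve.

Approved — every class gave the required vote.

Class I: a majority of 2443784 is 1221893; 1,221,893 required, 1,222,555 in favor — approved.
Class II: 4/5 of 5738304 = 4590643.20, rounded up to 4590644; 4,590,644 required, 4,591,759 in favor — approved.
Class III: 4/5 of 420176 = 336140.80, rounded up to 336141; 336,141 required, 336,141 in favor — approved.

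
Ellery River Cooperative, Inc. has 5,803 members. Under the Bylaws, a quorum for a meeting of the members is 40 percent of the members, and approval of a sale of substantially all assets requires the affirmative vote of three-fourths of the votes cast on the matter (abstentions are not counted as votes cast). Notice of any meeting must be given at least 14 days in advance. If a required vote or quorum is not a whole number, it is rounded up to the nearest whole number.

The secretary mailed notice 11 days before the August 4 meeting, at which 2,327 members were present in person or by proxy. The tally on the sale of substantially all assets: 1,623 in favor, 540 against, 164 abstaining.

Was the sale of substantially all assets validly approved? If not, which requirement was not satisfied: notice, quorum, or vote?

Notice: 11 days given; 14 required. Not satisfied.
Quorum: 40% of 5,803 = 2,321.20, rounded up to 2,322; 2,327 present. Satisfied.
Vote: requires three-fourths of the votes cast (2,327 − 164 abstaining = 2,163); 3/4 of 2163 = 1622.25, rounded up to 1623, so 1,623 needed; 1,623 in favor. Satisfied.

Invalid — notice requirement not satisfied.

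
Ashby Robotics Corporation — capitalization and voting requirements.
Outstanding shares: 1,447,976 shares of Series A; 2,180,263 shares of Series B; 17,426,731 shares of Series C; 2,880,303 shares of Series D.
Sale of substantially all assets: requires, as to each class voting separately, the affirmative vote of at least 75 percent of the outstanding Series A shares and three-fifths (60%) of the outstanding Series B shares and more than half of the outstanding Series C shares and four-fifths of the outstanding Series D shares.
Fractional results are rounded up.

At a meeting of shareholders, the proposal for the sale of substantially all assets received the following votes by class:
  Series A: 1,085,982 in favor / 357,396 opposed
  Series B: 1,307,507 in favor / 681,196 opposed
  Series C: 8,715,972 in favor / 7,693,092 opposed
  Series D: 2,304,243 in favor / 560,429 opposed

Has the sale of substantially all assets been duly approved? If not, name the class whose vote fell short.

Not approved — the Series B shares did not give the required vote.

Series A: 3/4 of 1447976 = 1085982; 1,085,982 required, 1,085,982 in favor — approved.
Series B: 3/5 of 2180263 = 1308157.80, rounded up to 1308158; 1,308,158 required, 1,307,507 in favor — not approved.
Series C: a majority of 17426731 is 8713366; 8,713,366 required, 8,715,972 in favor — approved.
Series D: 4/5 of 2880303 = 2304242.40, rounded up to 2304243; 2,304,243 required, 2,304,243 in favor — approved.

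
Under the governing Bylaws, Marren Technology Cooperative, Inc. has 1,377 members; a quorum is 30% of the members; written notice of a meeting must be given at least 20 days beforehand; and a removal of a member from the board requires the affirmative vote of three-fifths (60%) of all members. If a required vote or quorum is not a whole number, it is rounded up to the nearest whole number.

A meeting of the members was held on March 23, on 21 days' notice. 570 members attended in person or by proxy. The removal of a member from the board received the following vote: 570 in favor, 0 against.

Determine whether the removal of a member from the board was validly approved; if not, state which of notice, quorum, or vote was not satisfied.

Invalid — vote requirement not satisfied.

Notice: 21 days given; 20 required. Satisfied.
Quorum: 30% of 1,377 = 413.10, rounded up to 414; 570 present. Satisfied.
Vote: requires three-fifths of all members (1,377); 3/5 of 1377 = 826.20, rounded up to 827, so 827 needed; 570 in favor. Not satisfied.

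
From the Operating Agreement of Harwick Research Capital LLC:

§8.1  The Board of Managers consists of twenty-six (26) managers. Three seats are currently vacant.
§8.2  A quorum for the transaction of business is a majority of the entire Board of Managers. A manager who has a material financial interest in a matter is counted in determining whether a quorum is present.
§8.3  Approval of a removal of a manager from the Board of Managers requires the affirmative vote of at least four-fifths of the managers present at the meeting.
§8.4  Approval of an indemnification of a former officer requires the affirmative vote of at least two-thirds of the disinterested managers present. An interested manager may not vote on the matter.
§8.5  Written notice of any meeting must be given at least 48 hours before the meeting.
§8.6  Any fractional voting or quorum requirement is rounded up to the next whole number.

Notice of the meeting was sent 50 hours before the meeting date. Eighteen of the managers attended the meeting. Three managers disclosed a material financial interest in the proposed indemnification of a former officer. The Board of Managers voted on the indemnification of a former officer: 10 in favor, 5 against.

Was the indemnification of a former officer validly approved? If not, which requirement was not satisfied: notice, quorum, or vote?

Notice: 50 hours given; 48 required (50 ≥ 48). Satisfied.
Quorum: 18 present (interested managers count toward quorum); quorum is 14. Satisfied.
Vote: the indemnification of a former officer requires two-thirds of the disinterested managers present (18 − 3 = 15). 2/3 of 15 = 10, so 10 affirmative votes are needed; 10 voted in favor. Satisfied.

Valid — all requirements satisfied.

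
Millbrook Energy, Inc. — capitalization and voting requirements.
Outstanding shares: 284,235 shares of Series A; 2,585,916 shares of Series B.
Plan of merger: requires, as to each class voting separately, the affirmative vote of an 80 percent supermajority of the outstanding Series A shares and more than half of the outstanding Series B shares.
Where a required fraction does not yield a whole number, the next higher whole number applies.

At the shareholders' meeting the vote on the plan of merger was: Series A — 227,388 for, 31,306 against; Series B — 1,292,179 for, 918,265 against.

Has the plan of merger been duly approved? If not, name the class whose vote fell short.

Not approved — the Series B shares did not give the required vote.

Series A: 4/5 of 284235 = 227388; 227,388 required, 227,388 in favor — approved.
Series B: a majority of 2585916 is 1292959; 1,292,959 required, 1,292,179 in favor — not approved.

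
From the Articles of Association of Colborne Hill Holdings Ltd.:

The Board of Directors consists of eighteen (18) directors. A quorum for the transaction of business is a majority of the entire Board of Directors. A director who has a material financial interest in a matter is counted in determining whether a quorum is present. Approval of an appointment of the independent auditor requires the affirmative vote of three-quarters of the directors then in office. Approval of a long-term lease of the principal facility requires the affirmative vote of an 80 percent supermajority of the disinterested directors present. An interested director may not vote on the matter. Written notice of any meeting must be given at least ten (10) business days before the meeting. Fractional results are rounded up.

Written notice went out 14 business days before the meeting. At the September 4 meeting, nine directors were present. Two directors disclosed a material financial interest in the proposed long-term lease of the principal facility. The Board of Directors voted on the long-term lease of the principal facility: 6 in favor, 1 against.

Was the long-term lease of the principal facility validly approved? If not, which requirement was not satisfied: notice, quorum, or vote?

Invalid — quorum requirement not satisfied.

Notice: 14 business days given; 10 required (14 ≥ 10). Satisfied.
Quorum: 9 present (interested directors count toward quorum); quorum is 10. Not satisfied.
Vote: the long-term lease of the principal facility requires four-fifths of the disinterested directors present (9 − 2 = 7). 4/5 of 7 = 5.60, rounded up to 6, so 6 affirmative votes are needed; 6 voted in favor. Satisfied. (Moot — without a quorum no business can be validly transacted.)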